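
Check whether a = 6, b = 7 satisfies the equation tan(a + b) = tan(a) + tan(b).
Fails

Substituting a = 6, b = 7:

LHS = tan(6 + 7) = tan(13) ≈ 0.463
RHS = tan(6) + tan(7) ≈ 0.5804

LHS ≠ RHS, so the equation does not hold at this point.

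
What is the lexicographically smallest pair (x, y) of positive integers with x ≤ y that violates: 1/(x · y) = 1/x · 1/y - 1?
Substituting (1, 1) into the claim:
LHS = 1/(1 · 1) = 1
RHS = 1/1 · 1/1 - 1 = 0

Since LHS ≠ RHS, this pair disproves the claim, and no lexicographically smaller pair (x ≤ y, positive integers) does.

For instance (2, 4) is also a counterexample (LHS = 1/8, RHS = -7/8), but it's lexicographically larger.

Answer: (x, y) = (1, 1)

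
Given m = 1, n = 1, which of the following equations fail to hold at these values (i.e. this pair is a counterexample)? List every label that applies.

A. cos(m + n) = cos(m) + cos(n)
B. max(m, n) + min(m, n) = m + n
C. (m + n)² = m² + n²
Evaluating each claim at the given values:
A. LHS = cos(2) ≈ -0.4161, RHS = 2·cos(1) ≈ 1.081 → fails here (LHS ≠ RHS)
B. LHS = 2, RHS = 2 → holds here (LHS = RHS)
C. LHS = 4, RHS = 2 → fails here (LHS ≠ RHS)

Answer: A, C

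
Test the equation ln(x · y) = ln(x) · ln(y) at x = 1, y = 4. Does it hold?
Substituting x = 1, y = 4:

LHS = ln(1 · 4) = ln(4) ≈ 1.386
RHS = ln(1) · ln(4) = 0

LHS ≠ RHS, so the equation does not hold at this point.

Answer: Fails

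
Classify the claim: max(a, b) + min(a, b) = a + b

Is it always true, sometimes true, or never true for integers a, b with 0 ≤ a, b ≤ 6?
The identity holds for every pair in the range. For instance at (a, b) = (4, 2): both sides equal 6.

Answer: Always true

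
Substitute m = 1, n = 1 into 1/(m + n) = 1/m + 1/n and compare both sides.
LHS = 1/(1 + 1) = 1/2
RHS = 1/1 + 1/1 = 2

LHS ≠ RHS, so the equation does not hold here.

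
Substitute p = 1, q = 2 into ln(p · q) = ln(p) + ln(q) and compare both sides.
LHS = ln(1 · 2) = ln(2) ≈ 0.6931
RHS = ln(1) + ln(2) = ln(2) ≈ 0.6931

LHS = RHS: the two sides agree.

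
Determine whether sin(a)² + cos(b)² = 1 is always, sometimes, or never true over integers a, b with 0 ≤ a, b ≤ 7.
It holds at (a, b) = (6, 6) (both sides equal 1), but fails at (a, b) = (3, 0) (LHS = sin(3)² + 1 ≈ 1.02, RHS = 1).

Answer: Sometimes true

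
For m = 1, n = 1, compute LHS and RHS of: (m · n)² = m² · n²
LHS = (1 · 1)² = 1
RHS = 1² · 1² = 1

LHS = RHS: the two sides agree.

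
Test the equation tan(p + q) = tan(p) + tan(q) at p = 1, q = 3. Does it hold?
Substituting p = 1, q = 3:

LHS = tan(1 + 3) = tan(4) ≈ 1.158
RHS = tan(1) + tan(3) ≈ 1.415

LHS ≠ RHS, so the equation does not hold at this point.

Answer: Fails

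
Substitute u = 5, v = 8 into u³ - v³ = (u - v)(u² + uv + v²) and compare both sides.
LHS = 5³ - 8³ = -387
RHS = (5 - 8)(5² + 5·8 + 8²) = -387

LHS = RHS: the two sides agree.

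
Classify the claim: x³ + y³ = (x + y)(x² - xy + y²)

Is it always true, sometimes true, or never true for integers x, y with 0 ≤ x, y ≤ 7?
The identity holds for every pair in the range. For instance at (x, y) = (1, 5): both sides equal 126.

Answer: Always true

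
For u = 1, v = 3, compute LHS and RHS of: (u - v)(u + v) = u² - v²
LHS = (1 - 3)(1 + 3) = -8
RHS = 1² - 3² = -8

LHS = RHS: the two sides agree.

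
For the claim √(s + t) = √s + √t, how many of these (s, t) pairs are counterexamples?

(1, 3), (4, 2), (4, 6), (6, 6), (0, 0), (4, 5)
Testing each pair:
(1, 3): LHS = 2, RHS = 1 + √(3) ≈ 2.732 → counterexample
(4, 2): LHS = √(6) ≈ 2.449, RHS = √(2) + 2 ≈ 3.414 → counterexample
(4, 6): LHS = √(10) ≈ 3.162, RHS = 2 + √(6) ≈ 4.449 → counterexample
(6, 6): LHS = 2·√(3) ≈ 3.464, RHS = 2·√(6) ≈ 4.899 → counterexample
(0, 0): LHS = 0, RHS = 0 → satisfies claim
(4, 5): LHS = 3, RHS = 2 + √(5) ≈ 4.236 → counterexample

That makes 5 counterexamples.

Answer: 5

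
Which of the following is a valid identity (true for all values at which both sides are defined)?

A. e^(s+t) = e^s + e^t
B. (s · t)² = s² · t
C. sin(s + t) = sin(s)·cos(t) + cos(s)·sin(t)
A: fails at (3, 5) — LHS = e^8 ≈ 2981, RHS = e^3 + e^5 ≈ 168.5.
B: fails at (3, 7) — LHS = 441, RHS = 63.
C: holds — e.g. at (4, 4), both sides equal sin(8) ≈ 0.9894.

Answer: C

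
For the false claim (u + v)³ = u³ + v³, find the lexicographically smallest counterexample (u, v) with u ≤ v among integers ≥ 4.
Substituting (4, 4) into the claim:
LHS = (4 + 4)³ = 512
RHS = 4³ + 4³ = 128

Since LHS ≠ RHS, this pair disproves the claim, and no lexicographically smaller pair (u ≤ v, integers ≥ 4) does.

For instance (10, 10) is also a counterexample (LHS = 8000, RHS = 2000), but it's lexicographically larger.

Answer: (u, v) = (4, 4)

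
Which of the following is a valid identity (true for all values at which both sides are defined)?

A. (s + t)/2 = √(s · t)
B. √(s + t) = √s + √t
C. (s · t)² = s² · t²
A: fails at (2, 5) — LHS = 7/2, RHS = √(10) ≈ 3.162.
B: fails at (3, 5) — LHS = 2·√(2) ≈ 2.828, RHS = √(3) + √(5) ≈ 3.968.
C: holds — e.g. at (2, 2), both sides equal 16.

Answer: C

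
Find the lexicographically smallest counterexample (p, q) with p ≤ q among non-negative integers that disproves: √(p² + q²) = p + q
Substituting (1, 1) into the claim:
LHS = √(1² + 1²) = √(2) ≈ 1.414
RHS = 1 + 1 = 2

Since LHS ≠ RHS, this pair disproves the claim, and no lexicographically smaller pair (p ≤ q, non-negative integers) does.

For instance (1, 2) is also a counterexample (LHS = √(5) ≈ 2.236, RHS = 3), but it's lexicographically larger.

Answer: (p, q) = (1, 1)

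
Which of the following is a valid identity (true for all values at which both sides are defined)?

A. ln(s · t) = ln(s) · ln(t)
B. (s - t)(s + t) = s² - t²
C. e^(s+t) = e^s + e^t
B

A: fails at (3, 3) — LHS = ln(9) ≈ 2.197, RHS = ln(3)² ≈ 1.207.
B: holds — e.g. at (3, 7), both sides equal -40.
C: fails at (4, 4) — LHS = e^8 ≈ 2981, RHS = 2·e^4 ≈ 109.2.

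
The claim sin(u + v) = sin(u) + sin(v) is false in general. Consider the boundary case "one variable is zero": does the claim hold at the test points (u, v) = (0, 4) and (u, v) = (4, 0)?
At (0, 4): LHS = sin(4) ≈ -0.7568, RHS = sin(4) ≈ -0.7568 → equal
At (4, 0): LHS = sin(4) ≈ -0.7568, RHS = sin(4) ≈ -0.7568 → equal

So the claim does hold at both of these boundary points, even though it is not an identity.

Answer: Yes, holds at both test points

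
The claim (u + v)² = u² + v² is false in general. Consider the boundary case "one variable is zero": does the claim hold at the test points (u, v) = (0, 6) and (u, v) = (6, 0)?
Yes, holds at both test points

At (0, 6): LHS = 36, RHS = 36 → equal
At (6, 0): LHS = 36, RHS = 36 → equal

So the claim does hold at both of these boundary points, even though it is not an identity.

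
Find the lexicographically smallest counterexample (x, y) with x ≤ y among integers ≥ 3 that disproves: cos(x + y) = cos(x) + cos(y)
Substituting (3, 3) into the claim:
LHS = cos(3 + 3) = cos(6) ≈ 0.9602
RHS = cos(3) + cos(3) = 2·cos(3) ≈ -1.98

Since LHS ≠ RHS, this pair disproves the claim, and no lexicographically smaller pair (x ≤ y, integers ≥ 3) does.

For instance (5, 10) is also a counterexample (LHS = cos(15) ≈ -0.7597, RHS = cos(10) + cos(5) ≈ -0.5554), but it's lexicographically larger.

Answer: (x, y) = (3, 3)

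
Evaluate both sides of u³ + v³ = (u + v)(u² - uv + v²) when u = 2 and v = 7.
LHS = 2³ + 7³ = 351
RHS = (2 + 7)(2² - 2·7 + 7²) = 351

LHS = RHS: the two sides agree.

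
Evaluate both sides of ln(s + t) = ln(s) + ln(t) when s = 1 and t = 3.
LHS = ln(1 + 3) = ln(4) ≈ 1.386
RHS = ln(1) + ln(3) = ln(3) ≈ 1.099

LHS ≠ RHS (they differ by about 0.2877), so the equation does not hold here.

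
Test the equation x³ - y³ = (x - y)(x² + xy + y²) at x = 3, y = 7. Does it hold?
Substituting x = 3, y = 7:

LHS = 3³ - 7³ = -316
RHS = (3 - 7)(3² + 3·7 + 7²) = -316

LHS = RHS, so the equation holds at this point.

Answer: Holds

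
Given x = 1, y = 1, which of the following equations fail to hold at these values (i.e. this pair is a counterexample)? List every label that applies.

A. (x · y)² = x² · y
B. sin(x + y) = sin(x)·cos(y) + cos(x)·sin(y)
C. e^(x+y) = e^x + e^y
C

Evaluating each claim at the given values:
A. LHS = 1, RHS = 1 → holds here (LHS = RHS)
B. LHS = sin(2) ≈ 0.9093, RHS = 2·sin(1)·cos(1) ≈ 0.9093 → holds here (LHS = RHS)
C. LHS = e^2 ≈ 7.389, RHS = 2·e ≈ 5.437 → fails here (LHS ≠ RHS)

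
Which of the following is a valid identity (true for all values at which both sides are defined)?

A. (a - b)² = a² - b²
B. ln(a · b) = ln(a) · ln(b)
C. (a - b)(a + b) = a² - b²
A: fails at (1, 2) — LHS = 1, RHS = -3.
B: fails at (2, 7) — LHS = ln(14) ≈ 2.639, RHS = ln(2)·ln(7) ≈ 1.349.
C: holds — e.g. at (1, 3), both sides equal -8.

Answer: C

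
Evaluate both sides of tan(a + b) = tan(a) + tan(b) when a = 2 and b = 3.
LHS = tan(2 + 3) = tan(5) ≈ -3.381
RHS = tan(2) + tan(3) ≈ -2.328

LHS ≠ RHS (they differ by about 1.053), so the equation does not hold here.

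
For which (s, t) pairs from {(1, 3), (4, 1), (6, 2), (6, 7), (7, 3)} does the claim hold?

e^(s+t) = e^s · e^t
Testing each pair:
(1, 3): LHS = e^4 ≈ 54.6, RHS = e^4 ≈ 54.6 → holds
(4, 1): LHS = e^5 ≈ 148.4, RHS = e^5 ≈ 148.4 → holds
(6, 2): LHS = e^8 ≈ 2981, RHS = e^8 ≈ 2981 → holds
(6, 7): LHS = e^13 ≈ 442413.4, RHS = e^13 ≈ 442413.4 → holds
(7, 3): LHS = e^10 ≈ 22026.5, RHS = e^10 ≈ 22026.5 → holds

Every pair satisfies the claim.

Answer: All pairs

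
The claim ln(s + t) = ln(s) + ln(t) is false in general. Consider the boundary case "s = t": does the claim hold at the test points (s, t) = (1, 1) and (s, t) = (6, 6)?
At (1, 1): LHS = ln(2) ≈ 0.6931 ≠ RHS = 0
At (6, 6): LHS = ln(12) ≈ 2.485 ≠ RHS = 2·ln(6) ≈ 3.584

Answer: No, fails at both test points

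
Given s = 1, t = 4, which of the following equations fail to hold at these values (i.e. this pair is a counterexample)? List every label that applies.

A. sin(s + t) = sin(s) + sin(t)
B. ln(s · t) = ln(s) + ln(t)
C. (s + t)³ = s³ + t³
A, C

Evaluating each claim at the given values:
A. LHS = sin(5) ≈ -0.9589, RHS = sin(4) + sin(1) ≈ 0.08467 → fails here (LHS ≠ RHS)
B. LHS = ln(4) ≈ 1.386, RHS = ln(4) ≈ 1.386 → holds here (LHS = RHS)
C. LHS = 125, RHS = 65 → fails here (LHS ≠ RHS)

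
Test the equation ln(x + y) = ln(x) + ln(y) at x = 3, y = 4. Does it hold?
Substituting x = 3, y = 4:

LHS = ln(3 + 4) = ln(7) ≈ 1.946
RHS = ln(3) + ln(4) ≈ 2.485

LHS ≠ RHS, so the equation does not hold at this point.

Answer: Fails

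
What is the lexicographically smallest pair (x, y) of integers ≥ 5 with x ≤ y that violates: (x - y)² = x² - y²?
At (5, 5): both sides equal 0, so it holds there.

Substituting (5, 6) into the claim:
LHS = (5 - 6)² = 1
RHS = 5² - 6² = -11

Since LHS ≠ RHS, this pair disproves the claim, and no lexicographically smaller pair (x ≤ y, integers ≥ 5) does.

For instance (5, 11) is also a counterexample (LHS = 36, RHS = -96), but it's lexicographically larger.

Answer: (x, y) = (5, 6)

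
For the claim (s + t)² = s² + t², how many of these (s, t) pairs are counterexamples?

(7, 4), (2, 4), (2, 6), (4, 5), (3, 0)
Testing each pair:
(7, 4): LHS = 121, RHS = 65 → counterexample
(2, 4): LHS = 36, RHS = 20 → counterexample
(2, 6): LHS = 64, RHS = 40 → counterexample
(4, 5): LHS = 81, RHS = 41 → counterexample
(3, 0): LHS = 9, RHS = 9 → satisfies claim

That makes 4 counterexamples.

Answer: 4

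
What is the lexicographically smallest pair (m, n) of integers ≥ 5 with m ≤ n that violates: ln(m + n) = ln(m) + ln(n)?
Substituting (5, 5) into the claim:
LHS = ln(5 + 5) = ln(10) ≈ 2.303
RHS = ln(5) + ln(5) = 2·ln(5) ≈ 3.219

Since LHS ≠ RHS, this pair disproves the claim, and no lexicographically smaller pair (m ≤ n, integers ≥ 5) does.

For instance (9, 9) is also a counterexample (LHS = ln(18) ≈ 2.89, RHS = 2·ln(9) ≈ 4.394), but it's lexicographically larger.

Answer: (m, n) = (5, 5)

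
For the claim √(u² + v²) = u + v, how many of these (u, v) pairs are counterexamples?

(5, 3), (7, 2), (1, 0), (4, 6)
Testing each pair:
(5, 3): LHS = √(34) ≈ 5.831, RHS = 8 → counterexample
(7, 2): LHS = √(53) ≈ 7.28, RHS = 9 → counterexample
(1, 0): LHS = 1, RHS = 1 → satisfies claim
(4, 6): LHS = 2·√(13) ≈ 7.211, RHS = 10 → counterexample

That makes 3 counterexamples.

Answer: 3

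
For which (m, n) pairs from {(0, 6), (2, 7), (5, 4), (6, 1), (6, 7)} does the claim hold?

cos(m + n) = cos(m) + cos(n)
Testing each pair:
(0, 6): LHS = cos(6) ≈ 0.9602, RHS = cos(6) + 1 ≈ 1.96 → fails
(2, 7): LHS = cos(9) ≈ -0.9111, RHS = cos(2) + cos(7) ≈ 0.3378 → fails
(5, 4): LHS = cos(9) ≈ -0.9111, RHS = cos(4) + cos(5) ≈ -0.37 → fails
(6, 1): LHS = cos(7) ≈ 0.7539, RHS = cos(1) + cos(6) ≈ 1.5 → fails
(6, 7): LHS = cos(13) ≈ 0.9074, RHS = cos(7) + cos(6) ≈ 1.714 → fails

No pair satisfies the claim.

Answer: None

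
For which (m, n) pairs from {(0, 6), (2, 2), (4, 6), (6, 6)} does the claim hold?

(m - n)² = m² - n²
Testing each pair:
(0, 6): LHS = 36, RHS = -36 → fails
(2, 2): LHS = 0, RHS = 0 → holds
(4, 6): LHS = 4, RHS = -20 → fails
(6, 6): LHS = 0, RHS = 0 → holds

2 of 4 pairs satisfy the claim.

Answer: (2, 2), (6, 6)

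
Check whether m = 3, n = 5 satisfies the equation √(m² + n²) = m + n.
Fails

Substituting m = 3, n = 5:

LHS = √(3² + 5²) = √(34) ≈ 5.831
RHS = 3 + 5 = 8

LHS ≠ RHS, so the equation does not hold at this point.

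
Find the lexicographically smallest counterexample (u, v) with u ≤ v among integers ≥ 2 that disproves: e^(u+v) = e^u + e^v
Substituting (2, 2) into the claim:
LHS = e^(2+2) = e^4 ≈ 54.6
RHS = e^2 + e^2 = 2·e^2 ≈ 14.78

Since LHS ≠ RHS, this pair disproves the claim, and no lexicographically smaller pair (u ≤ v, integers ≥ 2) does.

For instance (8, 8) is also a counterexample (LHS = e^16 ≈ 8886110.5, RHS = 2·e^8 ≈ 5962), but it's lexicographically larger.

Answer: (u, v) = (2, 2)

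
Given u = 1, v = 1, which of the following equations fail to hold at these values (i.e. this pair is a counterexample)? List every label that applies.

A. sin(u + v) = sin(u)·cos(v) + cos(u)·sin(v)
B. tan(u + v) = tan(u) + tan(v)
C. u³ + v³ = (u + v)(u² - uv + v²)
B

Evaluating each claim at the given values:
A. LHS = sin(2) ≈ 0.9093, RHS = 2·sin(1)·cos(1) ≈ 0.9093 → holds here (LHS = RHS)
B. LHS = tan(2) ≈ -2.185, RHS = 2·tan(1) ≈ 3.115 → fails here (LHS ≠ RHS)
C. LHS = 2, RHS = 2 → holds here (LHS = RHS)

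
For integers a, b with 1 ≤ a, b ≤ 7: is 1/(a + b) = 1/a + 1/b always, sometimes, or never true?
Never true

The claim fails for every pair in the range. For instance at (a, b) = (2, 1): LHS = 1/3, RHS = 3/2.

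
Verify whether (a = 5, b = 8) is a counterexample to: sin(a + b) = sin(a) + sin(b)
Yes

Substituting a = 5, b = 8:
LHS = sin(5 + 8) = sin(13) ≈ 0.4202
RHS = sin(5) + sin(8) ≈ 0.03043

Since LHS ≠ RHS, this pair disproves the claim.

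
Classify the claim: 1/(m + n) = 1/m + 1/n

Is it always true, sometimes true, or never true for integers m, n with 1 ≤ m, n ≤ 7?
Never true

The claim fails for every pair in the range. For instance at (m, n) = (6, 6): LHS = 1/12, RHS = 1/3.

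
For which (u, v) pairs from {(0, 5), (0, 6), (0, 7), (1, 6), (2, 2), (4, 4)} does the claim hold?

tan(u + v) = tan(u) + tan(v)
Testing each pair:
(0, 5): LHS = tan(5) ≈ -3.381, RHS = tan(5) ≈ -3.381 → holds
(0, 6): LHS = tan(6) ≈ -0.291, RHS = tan(6) ≈ -0.291 → holds
(0, 7): LHS = tan(7) ≈ 0.8714, RHS = tan(7) ≈ 0.8714 → holds
(1, 6): LHS = tan(7) ≈ 0.8714, RHS = tan(6) + tan(1) ≈ 1.266 → fails
(2, 2): LHS = tan(4) ≈ 1.158, RHS = 2·tan(2) ≈ -4.37 → fails
(4, 4): LHS = tan(8) ≈ -6.8, RHS = 2·tan(4) ≈ 2.316 → fails

3 of 6 pairs satisfy the claim.

Answer: (0, 5), (0, 6), (0, 7)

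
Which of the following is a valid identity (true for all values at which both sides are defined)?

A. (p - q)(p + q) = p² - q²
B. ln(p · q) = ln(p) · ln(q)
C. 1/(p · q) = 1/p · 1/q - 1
A: holds — e.g. at (6, 7), both sides equal -13.
B: fails at (2, 2) — LHS = ln(4) ≈ 1.386, RHS = ln(2)² ≈ 0.4805.
C: fails at (2, 3) — LHS = 1/6, RHS = -5/6.

Answer: A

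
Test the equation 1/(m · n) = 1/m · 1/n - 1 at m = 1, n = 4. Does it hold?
Substituting m = 1, n = 4:

LHS = 1/(1 · 4) = 1/4
RHS = 1/1 · 1/4 - 1 = -3/4

LHS ≠ RHS, so the equation does not hold at this point.

Answer: Fails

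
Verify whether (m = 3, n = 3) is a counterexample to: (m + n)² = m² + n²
Substituting m = 3, n = 3:
LHS = (3 + 3)² = 36
RHS = 3² + 3² = 18

Since LHS ≠ RHS, this pair disproves the claim.

Answer: Yes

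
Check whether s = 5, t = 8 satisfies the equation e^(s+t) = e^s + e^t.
Fails

Substituting s = 5, t = 8:

LHS = e^(5+8) = e^13 ≈ 442413.4
RHS = e^5 + e^8 ≈ 3129

LHS ≠ RHS, so the equation does not hold at this point.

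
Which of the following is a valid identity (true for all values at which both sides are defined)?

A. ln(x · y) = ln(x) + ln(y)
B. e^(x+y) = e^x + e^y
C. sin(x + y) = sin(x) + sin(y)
A

A: holds — e.g. at (4, 4), both sides equal ln(16) ≈ 2.773.
B: fails at (1, 3) — LHS = e^4 ≈ 54.6, RHS = e + e^3 ≈ 22.8.
C: fails at (3, 4) — LHS = sin(7) ≈ 0.657, RHS = sin(4) + sin(3) ≈ -0.6157.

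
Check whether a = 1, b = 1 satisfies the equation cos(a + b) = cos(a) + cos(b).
Substituting a = 1, b = 1:

LHS = cos(1 + 1) = cos(2) ≈ -0.4161
RHS = cos(1) + cos(1) = 2·cos(1) ≈ 1.081

LHS ≠ RHS, so the equation does not hold at this point.

Answer: Fails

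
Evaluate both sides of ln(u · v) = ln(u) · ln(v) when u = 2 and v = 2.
LHS = ln(2 · 2) = ln(4) ≈ 1.386
RHS = ln(2) · ln(2) = ln(2)² ≈ 0.4805

LHS ≠ RHS (they differ by about 0.9058), so the equation does not hold here.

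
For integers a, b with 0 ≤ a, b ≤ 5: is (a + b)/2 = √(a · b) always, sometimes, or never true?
It holds at (a, b) = (4, 4) (both sides equal 4), but fails at (a, b) = (3, 4) (LHS = 7/2, RHS = 2·√(3) ≈ 3.464).

Answer: Sometimes true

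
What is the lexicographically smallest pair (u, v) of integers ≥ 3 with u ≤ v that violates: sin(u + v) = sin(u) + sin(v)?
(u, v) = (3, 3)

Substituting (3, 3) into the claim:
LHS = sin(3 + 3) = sin(6) ≈ -0.2794
RHS = sin(3) + sin(3) = 2·sin(3) ≈ 0.2822

Since LHS ≠ RHS, this pair disproves the claim, and no lexicographically smaller pair (u ≤ v, integers ≥ 3) does.

For instance (4, 7) is also a counterexample (LHS = sin(11) ≈ -1, RHS = sin(4) + sin(7) ≈ -0.09982), but it's lexicographically larger.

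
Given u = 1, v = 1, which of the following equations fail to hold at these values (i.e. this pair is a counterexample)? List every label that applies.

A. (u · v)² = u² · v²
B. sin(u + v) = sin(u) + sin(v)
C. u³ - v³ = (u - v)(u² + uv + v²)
Evaluating each claim at the given values:
A. LHS = 1, RHS = 1 → holds here (LHS = RHS)
B. LHS = sin(2) ≈ 0.9093, RHS = 2·sin(1) ≈ 1.683 → fails here (LHS ≠ RHS)
C. LHS = 0, RHS = 0 → holds here (LHS = RHS)

Answer: B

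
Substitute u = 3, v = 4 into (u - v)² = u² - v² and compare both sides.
LHS = (3 - 4)² = 1
RHS = 3² - 4² = -7

LHS ≠ RHS, so the equation does not hold here.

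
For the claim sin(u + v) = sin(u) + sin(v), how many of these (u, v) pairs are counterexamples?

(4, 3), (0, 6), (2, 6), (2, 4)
Testing each pair:
(4, 3): LHS = sin(7) ≈ 0.657, RHS = sin(4) + sin(3) ≈ -0.6157 → counterexample
(0, 6): LHS = sin(6) ≈ -0.2794, RHS = sin(6) ≈ -0.2794 → satisfies claim
(2, 6): LHS = sin(8) ≈ 0.9894, RHS = sin(6) + sin(2) ≈ 0.6299 → counterexample
(2, 4): LHS = sin(6) ≈ -0.2794, RHS = sin(4) + sin(2) ≈ 0.1525 → counterexample

That makes 3 counterexamples.

Answer: 3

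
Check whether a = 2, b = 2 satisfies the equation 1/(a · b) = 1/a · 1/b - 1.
Fails

Substituting a = 2, b = 2:

LHS = 1/(2 · 2) = 1/4
RHS = 1/2 · 1/2 - 1 = -3/4

LHS ≠ RHS, so the equation does not hold at this point.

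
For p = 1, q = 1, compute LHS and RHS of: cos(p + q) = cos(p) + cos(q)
LHS = cos(1 + 1) = cos(2) ≈ -0.4161
RHS = cos(1) + cos(1) = 2·cos(1) ≈ 1.081

LHS ≠ RHS (they differ by about 1.497), so the equation does not hold here.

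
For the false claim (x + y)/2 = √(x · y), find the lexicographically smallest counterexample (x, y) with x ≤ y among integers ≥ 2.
(x, y) = (2, 3)

At (2, 2): both sides equal 2, so it holds there.

Substituting (2, 3) into the claim:
LHS = (2 + 3)/2 = 5/2
RHS = √(2 · 3) = √(6) ≈ 2.449

Since LHS ≠ RHS, this pair disproves the claim, and no lexicographically smaller pair (x ≤ y, integers ≥ 2) does.

For instance (5, 9) is also a counterexample (LHS = 7, RHS = 3·√(5) ≈ 6.708), but it's lexicographically larger.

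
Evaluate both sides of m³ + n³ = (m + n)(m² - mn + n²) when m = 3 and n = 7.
LHS = 3³ + 7³ = 370
RHS = (3 + 7)(3² - 3·7 + 7²) = 370

LHS = RHS: the two sides agree.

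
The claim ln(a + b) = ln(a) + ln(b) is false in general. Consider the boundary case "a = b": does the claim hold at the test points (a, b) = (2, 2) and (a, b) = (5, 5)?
At (2, 2): LHS = ln(4) ≈ 1.386, RHS = 2·ln(2) ≈ 1.386 → equal
At (5, 5): LHS = ln(10) ≈ 2.303 ≠ RHS = 2·ln(5) ≈ 3.219

Answer: Only at (2, 2)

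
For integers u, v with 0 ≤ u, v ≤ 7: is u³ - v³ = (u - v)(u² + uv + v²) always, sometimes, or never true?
Always true

The identity holds for every pair in the range. For instance at (u, v) = (5, 3): both sides equal 98.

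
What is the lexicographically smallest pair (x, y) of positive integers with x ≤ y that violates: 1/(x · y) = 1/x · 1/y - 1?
Substituting (1, 1) into the claim:
LHS = 1/(1 · 1) = 1
RHS = 1/1 · 1/1 - 1 = 0

Since LHS ≠ RHS, this pair disproves the claim, and no lexicographically smaller pair (x ≤ y, positive integers) does.

For instance (2, 5) is also a counterexample (LHS = 1/10, RHS = -9/10), but it's lexicographically larger.

Answer: (x, y) = (1, 1)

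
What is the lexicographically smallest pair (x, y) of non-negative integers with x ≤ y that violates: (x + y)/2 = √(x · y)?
Substituting (0, 1) into the claim:
LHS = (0 + 1)/2 = 1/2
RHS = √(0 · 1) = 0

Since LHS ≠ RHS, this pair disproves the claim, and no lexicographically smaller pair (x ≤ y, non-negative integers) does.

For instance (4, 6) is also a counterexample (LHS = 5, RHS = 2·√(6) ≈ 4.899), but it's lexicographically larger.

Answer: (x, y) = (0, 1)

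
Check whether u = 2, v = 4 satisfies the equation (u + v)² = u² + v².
Fails

Substituting u = 2, v = 4:

LHS = (2 + 4)² = 36
RHS = 2² + 4² = 20

LHS ≠ RHS, so the equation does not hold at this point.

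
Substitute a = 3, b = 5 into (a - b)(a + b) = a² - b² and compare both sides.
LHS = (3 - 5)(3 + 5) = -16
RHS = 3² - 5² = -16

LHS = RHS: the two sides agree.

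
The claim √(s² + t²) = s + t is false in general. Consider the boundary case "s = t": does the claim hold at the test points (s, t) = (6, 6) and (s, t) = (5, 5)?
At (6, 6): LHS = 6·√(2) ≈ 8.485 ≠ RHS = 12
At (5, 5): LHS = 5·√(2) ≈ 7.071 ≠ RHS = 10

Answer: No, fails at both test points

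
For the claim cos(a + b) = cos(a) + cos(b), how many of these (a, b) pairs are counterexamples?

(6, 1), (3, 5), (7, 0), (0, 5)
Testing each pair:
(6, 1): LHS = cos(7) ≈ 0.7539, RHS = cos(1) + cos(6) ≈ 1.5 → counterexample
(3, 5): LHS = cos(8) ≈ -0.1455, RHS = cos(3) + cos(5) ≈ -0.7063 → counterexample
(7, 0): LHS = cos(7) ≈ 0.7539, RHS = cos(7) + 1 ≈ 1.754 → counterexample
(0, 5): LHS = cos(5) ≈ 0.2837, RHS = cos(5) + 1 ≈ 1.284 → counterexample

That makes 4 counterexamples.

Answer: 4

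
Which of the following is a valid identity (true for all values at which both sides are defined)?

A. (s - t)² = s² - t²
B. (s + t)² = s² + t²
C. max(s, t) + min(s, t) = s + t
A: fails at (4, 6) — LHS = 4, RHS = -20.
B: fails at (1, 4) — LHS = 25, RHS = 17.
C: holds — e.g. at (3, 7), both sides equal 10.

Answer: C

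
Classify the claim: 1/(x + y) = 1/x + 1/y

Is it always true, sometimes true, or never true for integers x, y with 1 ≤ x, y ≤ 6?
The claim fails for every pair in the range. For instance at (x, y) = (5, 6): LHS = 1/11, RHS = 11/30.

Answer: Never true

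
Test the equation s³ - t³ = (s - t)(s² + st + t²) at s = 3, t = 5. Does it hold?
Substituting s = 3, t = 5:

LHS = 3³ - 5³ = -98
RHS = (3 - 5)(3² + 3·5 + 5²) = -98

LHS = RHS, so the equation holds at this point.

Answer: Holds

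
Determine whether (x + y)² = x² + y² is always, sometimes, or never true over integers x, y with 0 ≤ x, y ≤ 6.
It holds at (x, y) = (2, 0) (both sides equal 4), but fails at (x, y) = (1, 6) (LHS = 49, RHS = 37).

Answer: Sometimes true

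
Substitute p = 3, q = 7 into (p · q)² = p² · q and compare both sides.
LHS = (3 · 7)² = 441
RHS = 3² · 7 = 63

LHS ≠ RHS, so the equation does not hold here.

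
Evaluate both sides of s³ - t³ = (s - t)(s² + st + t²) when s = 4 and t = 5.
LHS = 4³ - 5³ = -61
RHS = (4 - 5)(4² + 4·5 + 5²) = -61

LHS = RHS: the two sides agree.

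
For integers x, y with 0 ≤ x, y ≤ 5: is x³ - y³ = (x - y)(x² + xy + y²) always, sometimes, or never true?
The identity holds for every pair in the range. For instance at (x, y) = (0, 3): both sides equal -27.

Answer: Always true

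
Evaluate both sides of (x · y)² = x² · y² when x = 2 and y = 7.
LHS = (2 · 7)² = 196
RHS = 2² · 7² = 196

LHS = RHS: the two sides agree.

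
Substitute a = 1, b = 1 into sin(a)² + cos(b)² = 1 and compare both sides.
LHS = sin(1)² + cos(1)² = 1
RHS = 1

LHS = RHS: the two sides agree.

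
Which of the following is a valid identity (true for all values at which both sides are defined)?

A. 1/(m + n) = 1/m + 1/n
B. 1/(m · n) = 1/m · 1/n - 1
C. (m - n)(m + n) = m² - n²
A: fails at (3, 7) — LHS = 1/10, RHS = 10/21.
B: fails at (3, 4) — LHS = 1/12, RHS = -11/12.
C: holds — e.g. at (1, 1), both sides equal 0.

Answer: C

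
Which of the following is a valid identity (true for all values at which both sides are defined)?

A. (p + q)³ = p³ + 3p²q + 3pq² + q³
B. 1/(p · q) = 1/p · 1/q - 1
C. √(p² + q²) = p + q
A: holds — e.g. at (1, 1), both sides equal 8.
B: fails at (3, 3) — LHS = 1/9, RHS = -8/9.
C: fails at (4, 4) — LHS = 4·√(2) ≈ 5.657, RHS = 8.

Answer: A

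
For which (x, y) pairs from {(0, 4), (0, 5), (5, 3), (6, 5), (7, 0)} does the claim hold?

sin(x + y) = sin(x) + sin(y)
(0, 4), (0, 5), (7, 0)

Testing each pair:
(0, 4): LHS = sin(4) ≈ -0.7568, RHS = sin(4) ≈ -0.7568 → holds
(0, 5): LHS = sin(5) ≈ -0.9589, RHS = sin(5) ≈ -0.9589 → holds
(5, 3): LHS = sin(8) ≈ 0.9894, RHS = sin(5) + sin(3) ≈ -0.8178 → fails
(6, 5): LHS = sin(11) ≈ -1, RHS = sin(5) + sin(6) ≈ -1.238 → fails
(7, 0): LHS = sin(7) ≈ 0.657, RHS = sin(7) ≈ 0.657 → holds

3 of 5 pairs satisfy the claim.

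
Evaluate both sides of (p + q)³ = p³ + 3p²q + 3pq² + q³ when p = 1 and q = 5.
LHS = (1 + 5)³ = 216
RHS = 1³ + 3·1²·5 + 3·1·5² + 5³ = 216

LHS = RHS: the two sides agree.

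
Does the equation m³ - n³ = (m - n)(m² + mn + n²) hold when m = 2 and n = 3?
Substituting m = 2, n = 3:

LHS = 2³ - 3³ = -19
RHS = (2 - 3)(2² + 2·3 + 3²) = -19

LHS = RHS, so the equation holds at this point.

Answer: Holds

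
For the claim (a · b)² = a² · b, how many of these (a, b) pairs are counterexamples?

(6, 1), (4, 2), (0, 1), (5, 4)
Testing each pair:
(6, 1): LHS = 36, RHS = 36 → satisfies claim
(4, 2): LHS = 64, RHS = 32 → counterexample
(0, 1): LHS = 0, RHS = 0 → satisfies claim
(5, 4): LHS = 400, RHS = 100 → counterexample

That makes 2 counterexamples.

Answer: 2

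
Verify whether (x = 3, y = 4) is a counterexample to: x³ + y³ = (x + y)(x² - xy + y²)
Substituting x = 3, y = 4:
LHS = 3³ + 4³ = 91
RHS = (3 + 4)(3² - 3·4 + 4²) = 91

The sides agree, so this pair does not disprove the claim.

Answer: No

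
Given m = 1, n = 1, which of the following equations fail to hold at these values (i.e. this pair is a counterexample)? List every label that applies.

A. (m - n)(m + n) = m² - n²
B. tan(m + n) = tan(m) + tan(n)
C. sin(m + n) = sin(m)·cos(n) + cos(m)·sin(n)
Evaluating each claim at the given values:
A. LHS = 0, RHS = 0 → holds here (LHS = RHS)
B. LHS = tan(2) ≈ -2.185, RHS = 2·tan(1) ≈ 3.115 → fails here (LHS ≠ RHS)
C. LHS = sin(2) ≈ 0.9093, RHS = 2·sin(1)·cos(1) ≈ 0.9093 → holds here (LHS = RHS)

Answer: B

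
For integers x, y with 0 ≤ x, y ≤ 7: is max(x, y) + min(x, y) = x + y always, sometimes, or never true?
The identity holds for every pair in the range. For instance at (x, y) = (2, 7): both sides equal 9.

Answer: Always true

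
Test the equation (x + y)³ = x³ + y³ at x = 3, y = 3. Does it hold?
Fails

Substituting x = 3, y = 3:

LHS = (3 + 3)³ = 216
RHS = 3³ + 3³ = 54

LHS ≠ RHS, so the equation does not hold at this point.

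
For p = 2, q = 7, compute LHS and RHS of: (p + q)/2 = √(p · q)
LHS = (2 + 7)/2 = 9/2
RHS = √(2 · 7) = √(14) ≈ 3.742

LHS ≠ RHS (they differ by about 0.7583), so the equation does not hold here.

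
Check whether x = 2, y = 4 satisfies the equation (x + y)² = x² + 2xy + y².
Substituting x = 2, y = 4:

LHS = (2 + 4)² = 36
RHS = 2² + 2·2·4 + 4² = 36

LHS = RHS, so the equation holds at this point.

Answer: Holds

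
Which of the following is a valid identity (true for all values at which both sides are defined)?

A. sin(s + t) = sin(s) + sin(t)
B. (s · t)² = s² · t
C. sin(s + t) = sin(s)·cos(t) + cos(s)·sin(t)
A: fails at (3, 7) — LHS = sin(10) ≈ -0.544, RHS = sin(3) + sin(7) ≈ 0.7981.
B: fails at (4, 6) — LHS = 576, RHS = 96.
C: holds — e.g. at (4, 4), both sides equal sin(8) ≈ 0.9894.

Answer: C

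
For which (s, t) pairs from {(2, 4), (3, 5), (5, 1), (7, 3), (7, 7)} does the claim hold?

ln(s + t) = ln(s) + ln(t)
None

Testing each pair:
(2, 4): LHS = ln(6) ≈ 1.792, RHS = ln(2) + ln(4) ≈ 2.079 → fails
(3, 5): LHS = ln(8) ≈ 2.079, RHS = ln(3) + ln(5) ≈ 2.708 → fails
(5, 1): LHS = ln(6) ≈ 1.792, RHS = ln(5) ≈ 1.609 → fails
(7, 3): LHS = ln(10) ≈ 2.303, RHS = ln(3) + ln(7) ≈ 3.045 → fails
(7, 7): LHS = ln(14) ≈ 2.639, RHS = 2·ln(7) ≈ 3.892 → fails

No pair satisfies the claim.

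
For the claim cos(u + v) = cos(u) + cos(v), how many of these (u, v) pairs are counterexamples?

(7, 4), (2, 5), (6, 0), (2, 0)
4

Testing each pair:
(7, 4): LHS = cos(11) ≈ 0.004426, RHS = cos(4) + cos(7) ≈ 0.1003 → counterexample
(2, 5): LHS = cos(7) ≈ 0.7539, RHS = cos(2) + cos(5) ≈ -0.1325 → counterexample
(6, 0): LHS = cos(6) ≈ 0.9602, RHS = cos(6) + 1 ≈ 1.96 → counterexample
(2, 0): LHS = cos(2) ≈ -0.4161, RHS = cos(2) + 1 ≈ 0.5839 → counterexample

That makes 4 counterexamples.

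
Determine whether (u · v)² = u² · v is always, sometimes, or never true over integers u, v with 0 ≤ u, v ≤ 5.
Sometimes true

It holds at (u, v) = (0, 2) (both sides equal 0), but fails at (u, v) = (3, 5) (LHS = 225, RHS = 45).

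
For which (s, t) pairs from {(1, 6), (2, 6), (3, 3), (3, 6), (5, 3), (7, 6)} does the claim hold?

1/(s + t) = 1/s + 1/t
Testing each pair:
(1, 6): LHS = 1/7, RHS = 7/6 → fails
(2, 6): LHS = 1/8, RHS = 2/3 → fails
(3, 3): LHS = 1/6, RHS = 2/3 → fails
(3, 6): LHS = 1/9, RHS = 1/2 → fails
(5, 3): LHS = 1/8, RHS = 8/15 → fails
(7, 6): LHS = 1/13, RHS = 13/42 → fails

No pair satisfies the claim.

Answer: None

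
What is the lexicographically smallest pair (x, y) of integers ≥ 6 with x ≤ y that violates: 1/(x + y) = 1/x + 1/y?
(x, y) = (6, 6)

Substituting (6, 6) into the claim:
LHS = 1/(6 + 6) = 1/12
RHS = 1/6 + 1/6 = 1/3

Since LHS ≠ RHS, this pair disproves the claim, and no lexicographically smaller pair (x ≤ y, integers ≥ 6) does.

For instance (12, 13) is also a counterexample (LHS = 1/25, RHS = 25/156), but it's lexicographically larger.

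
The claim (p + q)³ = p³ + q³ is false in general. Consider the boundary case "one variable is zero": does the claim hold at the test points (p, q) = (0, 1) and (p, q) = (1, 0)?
Yes, holds at both test points

At (0, 1): LHS = 1, RHS = 1 → equal
At (1, 0): LHS = 1, RHS = 1 → equal

So the claim does hold at both of these boundary points, even though it is not an identity.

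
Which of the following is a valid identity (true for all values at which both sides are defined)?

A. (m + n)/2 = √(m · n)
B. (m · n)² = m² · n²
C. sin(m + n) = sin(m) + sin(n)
B

A: fails at (1, 4) — LHS = 5/2, RHS = 2.
B: holds — e.g. at (1, 2), both sides equal 4.
C: fails at (2, 4) — LHS = sin(6) ≈ -0.2794, RHS = sin(4) + sin(2) ≈ 0.1525.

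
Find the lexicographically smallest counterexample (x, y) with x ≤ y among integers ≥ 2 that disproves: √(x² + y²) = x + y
Substituting (2, 2) into the claim:
LHS = √(2² + 2²) = 2·√(2) ≈ 2.828
RHS = 2 + 2 = 4

Since LHS ≠ RHS, this pair disproves the claim, and no lexicographically smaller pair (x ≤ y, integers ≥ 2) does.

For instance (3, 5) is also a counterexample (LHS = √(34) ≈ 5.831, RHS = 8), but it's lexicographically larger.

Answer: (x, y) = (2, 2)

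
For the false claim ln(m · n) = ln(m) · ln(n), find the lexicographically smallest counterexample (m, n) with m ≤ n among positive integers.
Substituting (1, 2) into the claim:
LHS = ln(1 · 2) = ln(2) ≈ 0.6931
RHS = ln(1) · ln(2) = 0

Since LHS ≠ RHS, this pair disproves the claim, and no lexicographically smaller pair (m ≤ n, positive integers) does.

For instance (5, 5) is also a counterexample (LHS = ln(25) ≈ 3.219, RHS = ln(5)² ≈ 2.59), but it's lexicographically larger.

Answer: (m, n) = (1, 2)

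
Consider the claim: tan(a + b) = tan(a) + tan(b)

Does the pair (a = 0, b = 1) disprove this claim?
No

Substituting a = 0, b = 1:
LHS = tan(0 + 1) = tan(1) ≈ 1.557
RHS = tan(0) + tan(1) = tan(1) ≈ 1.557

The sides agree, so this pair does not disprove the claim.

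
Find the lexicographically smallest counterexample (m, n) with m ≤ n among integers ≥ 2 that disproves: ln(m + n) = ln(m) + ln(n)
At (2, 2): both sides equal ln(4) ≈ 1.386, so it holds there.

Substituting (2, 3) into the claim:
LHS = ln(2 + 3) = ln(5) ≈ 1.609
RHS = ln(2) + ln(3) ≈ 1.792

Since LHS ≠ RHS, this pair disproves the claim, and no lexicographically smaller pair (m ≤ n, integers ≥ 2) does.

For instance (2, 8) is also a counterexample (LHS = ln(10) ≈ 2.303, RHS = ln(2) + ln(8) ≈ 2.773), but it's lexicographically larger.

Answer: (m, n) = (2, 3)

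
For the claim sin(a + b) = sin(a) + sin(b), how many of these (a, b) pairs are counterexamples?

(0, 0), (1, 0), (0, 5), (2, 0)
0

Testing each pair:
(0, 0): LHS = 0, RHS = 0 → satisfies claim
(1, 0): LHS = sin(1) ≈ 0.8415, RHS = sin(1) ≈ 0.8415 → satisfies claim
(0, 5): LHS = sin(5) ≈ -0.9589, RHS = sin(5) ≈ -0.9589 → satisfies claim
(2, 0): LHS = sin(2) ≈ 0.9093, RHS = sin(2) ≈ 0.9093 → satisfies claim

That makes 0 counterexamples.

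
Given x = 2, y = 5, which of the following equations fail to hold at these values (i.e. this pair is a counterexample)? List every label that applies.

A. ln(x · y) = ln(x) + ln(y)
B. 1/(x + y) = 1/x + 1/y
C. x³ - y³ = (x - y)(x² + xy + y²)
B

Evaluating each claim at the given values:
A. LHS = ln(10) ≈ 2.303, RHS = ln(2) + ln(5) ≈ 2.303 → holds here (LHS = RHS)
B. LHS = 1/7, RHS = 7/10 → fails here (LHS ≠ RHS)
C. LHS = -117, RHS = -117 → holds here (LHS = RHS)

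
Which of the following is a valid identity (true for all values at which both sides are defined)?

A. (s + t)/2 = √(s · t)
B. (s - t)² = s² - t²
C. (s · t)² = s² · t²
C

A: fails at (2, 5) — LHS = 7/2, RHS = √(10) ≈ 3.162.
B: fails at (2, 7) — LHS = 25, RHS = -45.
C: holds — e.g. at (4, 4), both sides equal 256.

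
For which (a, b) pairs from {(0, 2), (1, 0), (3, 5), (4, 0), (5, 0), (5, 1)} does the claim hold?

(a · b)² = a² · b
Testing each pair:
(0, 2): LHS = 0, RHS = 0 → holds
(1, 0): LHS = 0, RHS = 0 → holds
(3, 5): LHS = 225, RHS = 45 → fails
(4, 0): LHS = 0, RHS = 0 → holds
(5, 0): LHS = 0, RHS = 0 → holds
(5, 1): LHS = 25, RHS = 25 → holds

5 of 6 pairs satisfy the claim.

Answer: (0, 2), (1, 0), (4, 0), (5, 0), (5, 1)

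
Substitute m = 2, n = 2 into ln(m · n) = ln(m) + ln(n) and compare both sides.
LHS = ln(2 · 2) = ln(4) ≈ 1.386
RHS = ln(2) + ln(2) = 2·ln(2) ≈ 1.386

LHS = RHS: the two sides agree.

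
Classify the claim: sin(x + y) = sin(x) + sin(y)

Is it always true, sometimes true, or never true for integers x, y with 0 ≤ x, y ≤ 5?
It holds at (x, y) = (2, 0) (both sides equal sin(2) ≈ 0.9093), but fails at (x, y) = (3, 4) (LHS = sin(7) ≈ 0.657, RHS = sin(4) + sin(3) ≈ -0.6157).

Answer: Sometimes true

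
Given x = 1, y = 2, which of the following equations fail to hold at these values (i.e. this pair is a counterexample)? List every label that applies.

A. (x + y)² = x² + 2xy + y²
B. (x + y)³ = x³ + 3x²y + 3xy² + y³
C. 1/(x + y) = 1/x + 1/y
C

Evaluating each claim at the given values:
A. LHS = 9, RHS = 9 → holds here (LHS = RHS)
B. LHS = 27, RHS = 27 → holds here (LHS = RHS)
C. LHS = 1/3, RHS = 3/2 → fails here (LHS ≠ RHS)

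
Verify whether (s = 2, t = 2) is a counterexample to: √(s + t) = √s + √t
Substituting s = 2, t = 2:
LHS = √(2 + 2) = 2
RHS = √2 + √2 = 2·√(2) ≈ 2.828

Since LHS ≠ RHS, this pair disproves the claim.

Answer: Yes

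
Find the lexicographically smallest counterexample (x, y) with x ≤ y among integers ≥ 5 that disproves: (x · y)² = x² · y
Substituting (5, 5) into the claim:
LHS = (5 · 5)² = 625
RHS = 5² · 5 = 125

Since LHS ≠ RHS, this pair disproves the claim, and no lexicographically smaller pair (x ≤ y, integers ≥ 5) does.

For instance (6, 11) is also a counterexample (LHS = 4356, RHS = 396), but it's lexicographically larger.

Answer: (x, y) = (5, 5)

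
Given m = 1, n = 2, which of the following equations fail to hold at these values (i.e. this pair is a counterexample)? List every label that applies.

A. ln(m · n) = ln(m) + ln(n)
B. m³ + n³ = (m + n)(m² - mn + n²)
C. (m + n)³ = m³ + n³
C

Evaluating each claim at the given values:
A. LHS = ln(2) ≈ 0.6931, RHS = ln(2) ≈ 0.6931 → holds here (LHS = RHS)
B. LHS = 9, RHS = 9 → holds here (LHS = RHS)
C. LHS = 27, RHS = 9 → fails here (LHS ≠ RHS)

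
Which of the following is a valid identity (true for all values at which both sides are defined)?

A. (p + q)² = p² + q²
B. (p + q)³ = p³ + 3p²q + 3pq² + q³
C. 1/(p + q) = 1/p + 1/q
A: fails at (6, 7) — LHS = 169, RHS = 85.
B: holds — e.g. at (1, 1), both sides equal 8.
C: fails at (5, 5) — LHS = 1/10, RHS = 2/5.

Answer: B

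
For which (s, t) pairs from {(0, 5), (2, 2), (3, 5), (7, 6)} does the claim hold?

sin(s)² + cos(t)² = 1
Testing each pair:
(0, 5): LHS = cos(5)² ≈ 0.08046, RHS = 1 → fails
(2, 2): LHS = cos(2)² + sin(2)² = 1, RHS = 1 → holds
(3, 5): LHS = sin(3)² + cos(5)² ≈ 0.1004, RHS = 1 → fails
(7, 6): LHS = sin(7)² + cos(6)² ≈ 1.354, RHS = 1 → fails

1 of 4 pairs satisfies the claim.

Answer: (2, 2)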